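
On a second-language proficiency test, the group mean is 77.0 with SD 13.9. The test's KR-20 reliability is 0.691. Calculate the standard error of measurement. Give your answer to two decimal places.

SEM = SD · √(1 − ρ) = 13.9 × √0.309 = 13.9 × 0.5559 = 7.727

7.73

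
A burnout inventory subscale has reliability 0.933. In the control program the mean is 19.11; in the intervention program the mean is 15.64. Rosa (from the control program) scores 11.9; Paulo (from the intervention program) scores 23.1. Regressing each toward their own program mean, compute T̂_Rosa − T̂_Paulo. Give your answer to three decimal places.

-10.217

T̂_Rosa = 0.933(11.9) + 0.067(19.11) = 12.38307
T̂_Paulo = 0.933(23.1) + 0.067(15.64) = 22.60018
Difference = 12.38307 − 22.60018 = -10.21711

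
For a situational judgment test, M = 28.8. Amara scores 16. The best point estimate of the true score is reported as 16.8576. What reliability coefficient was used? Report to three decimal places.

T̂ = ρX + (1 − ρ)μ  ⇒  T̂ − μ = ρ(X − μ)
ρ = (T̂ − μ)/(X − μ) = (16.8576 − 28.8) / (16 − 28.8) = -11.9424 / -12.8 = 0.93300

0.933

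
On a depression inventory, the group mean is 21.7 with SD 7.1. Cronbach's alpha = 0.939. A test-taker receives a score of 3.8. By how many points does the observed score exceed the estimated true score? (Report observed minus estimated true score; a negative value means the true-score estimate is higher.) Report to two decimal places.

T̂ = ρX + (1 − ρ)μ
  = 0.939 × 3.8 + 0.061 × 21.7
  = 3.5682 + 1.3237
  = 4.8919
  ≈ 4.892
X − T̂ = 3.8 − 4.892 = -1.092 → -1.09

-1.09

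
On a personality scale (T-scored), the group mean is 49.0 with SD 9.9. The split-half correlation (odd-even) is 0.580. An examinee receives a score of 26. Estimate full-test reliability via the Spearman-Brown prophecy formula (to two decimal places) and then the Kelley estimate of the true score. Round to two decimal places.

32.21

Spearman-Brown: ρ = 2r/(1 + r) = 2(0.580)/(1 + 0.580) = 1.1600/1.580 = 0.7342 → 0.73
T̂ = 0.73(26) + 0.27(49.0) = 18.98 + 13.230 = 32.210 → 32.21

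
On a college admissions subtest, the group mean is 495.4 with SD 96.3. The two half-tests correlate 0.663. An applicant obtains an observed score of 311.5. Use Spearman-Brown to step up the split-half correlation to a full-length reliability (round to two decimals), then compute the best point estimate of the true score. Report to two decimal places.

Spearman-Brown: ρ = 2r/(1 + r) = 2(0.663)/(1 + 0.663) = 1.3260/1.663 = 0.7974 → 0.80
T̂ = ρX + (1 − ρ)μ
  = 0.80 × 311.5 + 0.20 × 495.4
  = 249.200 + 99.080
  = 348.280
  ≈ 348.28

348.28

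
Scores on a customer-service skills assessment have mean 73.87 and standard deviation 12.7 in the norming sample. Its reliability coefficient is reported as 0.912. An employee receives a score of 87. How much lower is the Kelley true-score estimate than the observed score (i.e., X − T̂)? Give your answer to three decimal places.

1.155

Regress the observed score toward the mean by the unreliability: T̂ = 0.912·87 + 0.088·73.87 = 79.344 + 6.50056 = 85.84456.
X − T̂ = 87 − 85.8446 = 1.1554 → 1.155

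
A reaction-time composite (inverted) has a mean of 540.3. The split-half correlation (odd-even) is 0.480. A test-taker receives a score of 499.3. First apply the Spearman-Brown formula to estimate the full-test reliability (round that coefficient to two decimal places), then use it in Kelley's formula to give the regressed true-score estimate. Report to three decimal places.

Spearman-Brown: ρ = 2r/(1 + r) = 2(0.480)/(1 + 0.480) = 0.9600/1.480 = 0.6486 → 0.65
Regress the observed score toward the mean by the unreliability: T̂ = 0.65·499.3 + 0.35·540.3 = 324.545 + 189.105 = 513.6500.

513.650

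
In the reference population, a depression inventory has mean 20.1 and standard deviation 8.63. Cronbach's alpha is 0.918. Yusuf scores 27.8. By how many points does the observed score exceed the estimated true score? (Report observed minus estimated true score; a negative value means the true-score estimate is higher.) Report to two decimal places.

T̂ = ρX + (1 − ρ)μ
  = 0.918 × 27.8 + 0.082 × 20.1
  = 25.5204 + 1.6482
  = 27.1686
  ≈ 27.169
X − T̂ = 27.8 − 27.169 = 0.631 → 0.63

0.63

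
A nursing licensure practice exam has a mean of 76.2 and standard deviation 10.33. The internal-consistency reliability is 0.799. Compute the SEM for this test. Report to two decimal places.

SEM = SD · √(1 − ρ) = 10.33 × √0.201 = 10.33 × 0.4483 = 4.631

4.63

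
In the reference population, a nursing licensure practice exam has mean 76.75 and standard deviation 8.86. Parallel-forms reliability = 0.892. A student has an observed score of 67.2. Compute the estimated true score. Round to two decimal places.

68.23

T̂ = ρX + (1 − ρ)μ
  = 0.892 × 67.2 + 0.108 × 76.75
  = 59.9424 + 8.28900
  = 68.231
  ≈ 68.23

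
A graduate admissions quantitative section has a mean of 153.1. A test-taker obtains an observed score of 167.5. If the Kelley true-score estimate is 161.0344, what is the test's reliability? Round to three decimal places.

0.551

T̂ = ρX + (1 − ρ)μ  ⇒  T̂ − μ = ρ(X − μ)
ρ = (T̂ − μ)/(X − μ) = (161.0344 − 153.1) / (167.5 − 153.1) = 7.9344 / 14.4 = 0.55100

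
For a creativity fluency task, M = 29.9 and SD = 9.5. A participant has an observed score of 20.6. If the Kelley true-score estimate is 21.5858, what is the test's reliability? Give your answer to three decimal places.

0.894

T̂ = ρX + (1 − ρ)μ  ⇒  T̂ − μ = ρ(X − μ)
ρ = (T̂ − μ)/(X − μ) = (21.5858 − 29.9) / (20.6 − 29.9) = -8.3142 / -9.3 = 0.89400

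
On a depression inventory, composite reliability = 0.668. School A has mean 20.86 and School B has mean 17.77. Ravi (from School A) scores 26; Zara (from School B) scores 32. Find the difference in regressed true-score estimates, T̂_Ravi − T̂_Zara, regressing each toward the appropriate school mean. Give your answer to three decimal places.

T̂_Ravi = 0.668(26) + 0.332(20.86) = 24.29352
T̂_Zara = 0.668(32) + 0.332(17.77) = 27.27564
Difference = 24.29352 − 27.27564 = -2.98212

-2.982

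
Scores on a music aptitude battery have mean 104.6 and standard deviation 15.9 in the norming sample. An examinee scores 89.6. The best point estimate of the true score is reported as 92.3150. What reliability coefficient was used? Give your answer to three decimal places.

0.819

T̂ = ρX + (1 − ρ)μ  ⇒  T̂ − μ = ρ(X − μ)
ρ = (T̂ − μ)/(X − μ) = (92.3150 − 104.6) / (89.6 − 104.6) = -12.2850 / -15.0 = 0.81900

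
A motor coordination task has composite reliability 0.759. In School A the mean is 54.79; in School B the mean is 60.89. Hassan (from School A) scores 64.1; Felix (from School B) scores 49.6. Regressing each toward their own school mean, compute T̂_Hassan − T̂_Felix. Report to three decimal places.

T̂_Hassan = 0.759(64.1) + 0.241(54.79) = 61.85629
T̂_Felix = 0.759(49.6) + 0.241(60.89) = 52.32089
Difference = 61.85629 − 52.32089 = 9.53540

9.535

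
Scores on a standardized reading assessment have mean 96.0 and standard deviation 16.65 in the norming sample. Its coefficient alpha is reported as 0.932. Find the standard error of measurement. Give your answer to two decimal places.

SEM = SD · √(1 − ρ) = 16.65 × √0.068 = 16.65 × 0.2608 = 4.342

4.34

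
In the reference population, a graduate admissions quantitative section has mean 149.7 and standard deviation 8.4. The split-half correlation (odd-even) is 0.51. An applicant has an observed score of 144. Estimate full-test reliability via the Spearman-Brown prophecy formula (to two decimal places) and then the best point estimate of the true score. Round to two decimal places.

Spearman-Brown: ρ = 2r/(1 + r) = 2(0.51)/(1 + 0.51) = 1.020/1.51 = 0.6755 → 0.68
T̂ = ρX + (1 − ρ)μ
  = 0.68 × 144 + 0.32 × 149.7
  = 97.92 + 47.904
  = 145.824
  ≈ 145.82

145.82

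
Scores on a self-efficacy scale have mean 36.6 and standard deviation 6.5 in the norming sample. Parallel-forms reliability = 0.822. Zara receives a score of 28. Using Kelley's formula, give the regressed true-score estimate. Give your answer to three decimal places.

T̂ = 0.822(28) + 0.178(36.6) = 23.016 + 6.5148 = 29.5308 → 29.531

29.531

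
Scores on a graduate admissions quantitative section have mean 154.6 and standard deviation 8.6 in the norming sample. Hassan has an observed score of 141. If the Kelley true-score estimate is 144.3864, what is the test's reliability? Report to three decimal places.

T̂ = ρX + (1 − ρ)μ  ⇒  T̂ − μ = ρ(X − μ)
ρ = (T̂ − μ)/(X − μ) = (144.3864 − 154.6) / (141 − 154.6) = -10.2136 / -13.6 = 0.75100

0.751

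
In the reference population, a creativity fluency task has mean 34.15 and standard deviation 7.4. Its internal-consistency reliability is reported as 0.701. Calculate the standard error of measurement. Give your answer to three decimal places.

4.046

SEM = SD · √(1 − ρ) = 7.4 × √0.299 = 7.4 × 0.5468 = 4.0464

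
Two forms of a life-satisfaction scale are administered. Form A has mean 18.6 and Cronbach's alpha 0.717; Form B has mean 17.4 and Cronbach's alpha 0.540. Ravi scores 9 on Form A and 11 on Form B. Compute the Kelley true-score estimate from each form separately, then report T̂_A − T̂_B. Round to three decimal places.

T̂_A = 0.717(9) + 0.283(18.6) = 11.71680
T̂_B = 0.540(11) + 0.460(17.4) = 13.94400
T̂_A − T̂_B = -2.22720

-2.227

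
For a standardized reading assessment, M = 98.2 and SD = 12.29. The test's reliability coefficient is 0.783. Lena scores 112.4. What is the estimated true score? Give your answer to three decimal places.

T̂ = 0.783(112.4) + 0.217(98.2) = 88.0092 + 21.3094 = 109.3186 → 109.319

109.319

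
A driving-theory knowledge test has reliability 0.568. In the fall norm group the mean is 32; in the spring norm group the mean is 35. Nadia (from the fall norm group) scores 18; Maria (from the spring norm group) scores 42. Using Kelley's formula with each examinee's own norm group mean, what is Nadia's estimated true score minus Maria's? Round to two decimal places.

-14.93

T̂_Nadia = 0.568(18) + 0.432(32) = 24.0480
T̂_Maria = 0.568(42) + 0.432(35) = 38.9760
Difference = 24.0480 − 38.9760 = -14.9280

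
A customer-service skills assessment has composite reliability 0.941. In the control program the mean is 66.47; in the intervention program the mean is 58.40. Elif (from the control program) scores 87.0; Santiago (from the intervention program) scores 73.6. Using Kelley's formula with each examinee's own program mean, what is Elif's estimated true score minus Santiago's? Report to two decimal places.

T̂_Elif = 0.941(87.0) + 0.059(66.47) = 85.7887
T̂_Santiago = 0.941(73.6) + 0.059(58.40) = 72.7032
Difference = 85.7887 − 72.7032 = 13.0855

13.09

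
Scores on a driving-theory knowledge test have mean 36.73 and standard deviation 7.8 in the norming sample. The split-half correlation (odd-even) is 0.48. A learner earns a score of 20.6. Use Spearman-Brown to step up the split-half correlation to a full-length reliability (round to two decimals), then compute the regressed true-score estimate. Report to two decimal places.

Spearman-Brown: ρ = 2r/(1 + r) = 2(0.48)/(1 + 0.48) = 0.960/1.48 = 0.6486 → 0.65
T̂ = ρX + (1 − ρ)μ
  = 0.65 × 20.6 + 0.35 × 36.73
  = 13.390 + 12.8555
  = 26.245
  ≈ 26.25

26.25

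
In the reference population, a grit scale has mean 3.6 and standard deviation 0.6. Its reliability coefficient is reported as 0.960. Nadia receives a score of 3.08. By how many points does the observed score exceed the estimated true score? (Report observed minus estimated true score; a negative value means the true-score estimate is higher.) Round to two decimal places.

-0.02

T̂ = ρX + (1 − ρ)μ
  = 0.960 × 3.08 + 0.040 × 3.6
  = 2.95680 + 0.1440
  = 3.1008
  ≈ 3.101
X − T̂ = 3.08 − 3.101 = -0.021 → -0.02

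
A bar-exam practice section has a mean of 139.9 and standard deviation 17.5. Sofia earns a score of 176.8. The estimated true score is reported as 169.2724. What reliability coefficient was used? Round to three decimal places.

0.796

T̂ = ρX + (1 − ρ)μ  ⇒  T̂ − μ = ρ(X − μ)
ρ = (T̂ − μ)/(X − μ) = (169.2724 − 139.9) / (176.8 − 139.9) = 29.3724 / 36.9 = 0.79600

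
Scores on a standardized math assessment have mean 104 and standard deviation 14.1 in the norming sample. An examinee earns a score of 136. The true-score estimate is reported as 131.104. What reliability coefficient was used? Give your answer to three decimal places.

0.847

T̂ = ρX + (1 − ρ)μ  ⇒  T̂ − μ = ρ(X − μ)
ρ = (T̂ − μ)/(X − μ) = (131.104 − 104) / (136 − 104) = 27.104 / 32.0 = 0.84700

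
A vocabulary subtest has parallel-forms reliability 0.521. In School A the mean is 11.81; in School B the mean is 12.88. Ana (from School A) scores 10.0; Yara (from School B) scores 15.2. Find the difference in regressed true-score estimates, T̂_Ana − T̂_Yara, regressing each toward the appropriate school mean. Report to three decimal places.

-3.222

T̂_Ana = 0.521(10.0) + 0.479(11.81) = 10.86699
T̂_Yara = 0.521(15.2) + 0.479(12.88) = 14.08872
Difference = 10.86699 − 14.08872 = -3.22173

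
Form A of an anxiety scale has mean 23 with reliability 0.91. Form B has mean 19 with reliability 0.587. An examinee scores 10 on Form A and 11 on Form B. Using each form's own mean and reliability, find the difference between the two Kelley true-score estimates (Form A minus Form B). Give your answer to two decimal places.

-3.13

T̂_A = 0.91(10) + 0.09(23) = 11.1700
T̂_B = 0.587(11) + 0.413(19) = 14.3040
T̂_A − T̂_B = -3.1340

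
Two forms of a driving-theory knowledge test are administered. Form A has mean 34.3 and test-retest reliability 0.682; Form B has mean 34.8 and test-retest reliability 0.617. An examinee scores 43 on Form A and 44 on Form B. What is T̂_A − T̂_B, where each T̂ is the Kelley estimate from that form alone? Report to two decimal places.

T̂_A = 0.682(43) + 0.318(34.3) = 40.2334
T̂_B = 0.617(44) + 0.383(34.8) = 40.4764
T̂_A − T̂_B = -0.2430

-0.24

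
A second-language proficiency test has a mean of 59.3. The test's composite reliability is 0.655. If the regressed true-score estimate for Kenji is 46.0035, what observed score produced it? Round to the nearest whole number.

T̂ = ρX + (1 − ρ)μ  ⇒  X = (T̂ − (1 − ρ)μ) / ρ
X = (46.0035 − 0.345 × 59.3) / 0.655 = (46.0035 − 20.4585) / 0.655 = 25.5450 / 0.655 = 39.00

39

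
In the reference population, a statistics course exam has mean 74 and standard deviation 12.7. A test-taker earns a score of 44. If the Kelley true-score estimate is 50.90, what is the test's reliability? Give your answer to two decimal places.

T̂ = ρX + (1 − ρ)μ  ⇒  T̂ − μ = ρ(X − μ)
ρ = (T̂ − μ)/(X − μ) = (50.90 − 74) / (44 − 74) = -23.10 / -30.0 = 0.7700

0.77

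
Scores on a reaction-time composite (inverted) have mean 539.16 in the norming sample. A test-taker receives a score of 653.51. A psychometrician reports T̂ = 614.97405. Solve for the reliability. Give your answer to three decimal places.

T̂ = ρX + (1 − ρ)μ  ⇒  T̂ − μ = ρ(X − μ)
ρ = (T̂ − μ)/(X − μ) = (614.97405 − 539.16) / (653.51 − 539.16) = 75.81405 / 114.35 = 0.66300

0.663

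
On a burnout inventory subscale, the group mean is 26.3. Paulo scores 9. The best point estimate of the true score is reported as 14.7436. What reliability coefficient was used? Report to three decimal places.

0.668

T̂ = ρX + (1 − ρ)μ  ⇒  T̂ − μ = ρ(X − μ)
ρ = (T̂ − μ)/(X − μ) = (14.7436 − 26.3) / (9 − 26.3) = -11.5564 / -17.3 = 0.66800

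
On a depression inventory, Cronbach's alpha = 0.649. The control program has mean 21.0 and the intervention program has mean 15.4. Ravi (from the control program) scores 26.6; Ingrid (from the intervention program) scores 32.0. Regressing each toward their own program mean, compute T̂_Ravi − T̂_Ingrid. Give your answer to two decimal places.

T̂_Ravi = 0.649(26.6) + 0.351(21.0) = 24.6344
T̂_Ingrid = 0.649(32.0) + 0.351(15.4) = 26.1734
Difference = 24.6344 − 26.1734 = -1.5390

-1.54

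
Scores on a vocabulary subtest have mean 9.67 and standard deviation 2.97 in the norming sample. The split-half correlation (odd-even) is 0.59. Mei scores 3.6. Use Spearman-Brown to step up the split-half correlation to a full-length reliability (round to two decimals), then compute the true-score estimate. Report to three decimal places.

Spearman-Brown: ρ = 2r/(1 + r) = 2(0.59)/(1 + 0.59) = 1.180/1.59 = 0.7421 → 0.74
Regress the observed score toward the mean by the unreliability: T̂ = 0.74·3.6 + 0.26·9.67 = 2.664 + 2.5142 = 5.1782.

5.178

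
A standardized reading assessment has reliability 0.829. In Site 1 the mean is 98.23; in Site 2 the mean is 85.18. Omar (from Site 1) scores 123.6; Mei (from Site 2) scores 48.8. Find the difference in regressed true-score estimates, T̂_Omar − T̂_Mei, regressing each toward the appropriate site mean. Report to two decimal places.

T̂_Omar = 0.829(123.6) + 0.171(98.23) = 119.2617
T̂_Mei = 0.829(48.8) + 0.171(85.18) = 55.0210
Difference = 119.2617 − 55.0210 = 64.2407

64.24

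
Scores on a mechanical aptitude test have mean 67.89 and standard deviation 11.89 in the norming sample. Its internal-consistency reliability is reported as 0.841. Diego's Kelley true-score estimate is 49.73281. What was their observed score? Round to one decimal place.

46.3

T̂ = ρX + (1 − ρ)μ  ⇒  X = (T̂ − (1 − ρ)μ) / ρ
X = (49.73281 − 0.159 × 67.89) / 0.841 = (49.73281 − 10.79451) / 0.841 = 38.93830 / 0.841 = 46.300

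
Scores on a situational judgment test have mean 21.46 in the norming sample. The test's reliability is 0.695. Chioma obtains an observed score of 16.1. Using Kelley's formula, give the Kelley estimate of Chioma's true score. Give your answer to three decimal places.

T̂ = 0.695(16.1) + 0.305(21.46) = 11.1895 + 6.54530 = 17.7348 → 17.735

17.735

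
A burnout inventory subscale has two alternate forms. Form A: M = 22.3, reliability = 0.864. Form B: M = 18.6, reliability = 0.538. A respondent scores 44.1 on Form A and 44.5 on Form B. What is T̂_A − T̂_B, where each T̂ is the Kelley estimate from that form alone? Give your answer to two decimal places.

T̂_A = 0.864(44.1) + 0.136(22.3) = 41.1352
T̂_B = 0.538(44.5) + 0.462(18.6) = 32.5342
T̂_A − T̂_B = 8.6010

8.60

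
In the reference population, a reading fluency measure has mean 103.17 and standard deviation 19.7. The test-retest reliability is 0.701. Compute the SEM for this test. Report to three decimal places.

10.772

SEM = SD · √(1 − ρ) = 19.7 × √0.299 = 19.7 × 0.5468 = 10.7721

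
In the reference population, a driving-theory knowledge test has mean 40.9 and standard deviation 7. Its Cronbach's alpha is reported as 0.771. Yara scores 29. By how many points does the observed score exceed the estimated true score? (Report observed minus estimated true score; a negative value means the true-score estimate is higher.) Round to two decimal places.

-2.73

T̂ = 0.771(29) + 0.229(40.9) = 22.359 + 9.3661 = 31.7251 → 31.725
X − T̂ = 29 − 31.725 = -2.725 → -2.73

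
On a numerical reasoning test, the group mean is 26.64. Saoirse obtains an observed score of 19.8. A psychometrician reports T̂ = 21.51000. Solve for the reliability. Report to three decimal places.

0.750

T̂ = ρX + (1 − ρ)μ  ⇒  T̂ − μ = ρ(X − μ)
ρ = (T̂ − μ)/(X − μ) = (21.51000 − 26.64) / (19.8 − 26.64) = -5.13000 / -6.84 = 0.75000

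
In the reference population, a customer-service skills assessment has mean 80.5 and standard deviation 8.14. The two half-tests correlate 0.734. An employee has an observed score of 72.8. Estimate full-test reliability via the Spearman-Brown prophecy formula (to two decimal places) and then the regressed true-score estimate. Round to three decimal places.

73.955

Spearman-Brown: ρ = 2r/(1 + r) = 2(0.734)/(1 + 0.734) = 1.4680/1.734 = 0.8466 → 0.85
T̂ = ρX + (1 − ρ)μ
  = 0.85 × 72.8 + 0.15 × 80.5
  = 61.880 + 12.075
  = 73.9550
  ≈ 73.955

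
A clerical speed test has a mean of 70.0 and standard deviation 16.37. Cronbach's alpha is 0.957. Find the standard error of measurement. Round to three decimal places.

3.395

SEM = SD · √(1 − ρ) = 16.37 × √0.043 = 16.37 × 0.2074 = 3.3946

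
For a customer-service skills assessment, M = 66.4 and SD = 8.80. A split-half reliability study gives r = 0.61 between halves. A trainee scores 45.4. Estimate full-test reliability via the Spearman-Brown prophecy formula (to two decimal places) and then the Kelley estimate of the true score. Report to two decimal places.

50.44

Spearman-Brown: ρ = 2r/(1 + r) = 2(0.61)/(1 + 0.61) = 1.220/1.61 = 0.7578 → 0.76
Regress the observed score toward the mean by the unreliability: T̂ = 0.76·45.4 + 0.24·66.4 = 34.504 + 15.936 = 50.440.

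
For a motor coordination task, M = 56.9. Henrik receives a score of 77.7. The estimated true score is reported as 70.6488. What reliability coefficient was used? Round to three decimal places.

T̂ = ρX + (1 − ρ)μ  ⇒  T̂ − μ = ρ(X − μ)
ρ = (T̂ − μ)/(X − μ) = (70.6488 − 56.9) / (77.7 − 56.9) = 13.7488 / 20.8 = 0.66100

0.661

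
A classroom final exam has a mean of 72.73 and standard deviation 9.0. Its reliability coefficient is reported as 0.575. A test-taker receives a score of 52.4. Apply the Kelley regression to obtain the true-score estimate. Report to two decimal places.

T̂ = 0.575(52.4) + 0.425(72.73) = 30.1300 + 30.91025 = 61.040 → 61.04

61.04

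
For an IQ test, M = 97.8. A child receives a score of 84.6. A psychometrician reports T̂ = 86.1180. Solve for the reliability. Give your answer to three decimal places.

T̂ = ρX + (1 − ρ)μ  ⇒  T̂ − μ = ρ(X − μ)
ρ = (T̂ − μ)/(X − μ) = (86.1180 − 97.8) / (84.6 − 97.8) = -11.6820 / -13.2 = 0.88500

0.885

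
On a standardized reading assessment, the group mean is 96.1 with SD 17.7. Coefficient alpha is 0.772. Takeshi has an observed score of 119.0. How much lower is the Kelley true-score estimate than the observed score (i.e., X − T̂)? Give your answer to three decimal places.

5.221

T̂ = 0.772(119.0) + 0.228(96.1) = 91.8680 + 21.9108 = 113.77880 → 113.7788
X − T̂ = 119.0 − 113.7788 = 5.2212 → 5.221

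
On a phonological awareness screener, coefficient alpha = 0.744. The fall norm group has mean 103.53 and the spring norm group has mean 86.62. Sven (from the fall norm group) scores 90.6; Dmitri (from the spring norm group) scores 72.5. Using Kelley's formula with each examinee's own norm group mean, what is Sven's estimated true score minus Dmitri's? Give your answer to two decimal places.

17.80

T̂_Sven = 0.744(90.6) + 0.256(103.53) = 93.9101
T̂_Dmitri = 0.744(72.5) + 0.256(86.62) = 76.1147
Difference = 93.9101 − 76.1147 = 17.7954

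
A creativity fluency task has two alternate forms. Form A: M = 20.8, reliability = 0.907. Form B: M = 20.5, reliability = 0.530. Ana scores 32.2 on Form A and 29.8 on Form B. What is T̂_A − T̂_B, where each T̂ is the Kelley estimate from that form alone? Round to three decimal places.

5.711

T̂_A = 0.907(32.2) + 0.093(20.8) = 31.13980
T̂_B = 0.530(29.8) + 0.470(20.5) = 25.42900
T̂_A − T̂_B = 5.71080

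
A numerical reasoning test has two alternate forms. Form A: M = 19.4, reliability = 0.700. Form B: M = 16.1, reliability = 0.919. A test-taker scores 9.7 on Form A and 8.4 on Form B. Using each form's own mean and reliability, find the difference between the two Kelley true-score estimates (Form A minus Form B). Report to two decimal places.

3.59

T̂_A = 0.700(9.7) + 0.300(19.4) = 12.6100
T̂_B = 0.919(8.4) + 0.081(16.1) = 9.0237
T̂_A − T̂_B = 3.5863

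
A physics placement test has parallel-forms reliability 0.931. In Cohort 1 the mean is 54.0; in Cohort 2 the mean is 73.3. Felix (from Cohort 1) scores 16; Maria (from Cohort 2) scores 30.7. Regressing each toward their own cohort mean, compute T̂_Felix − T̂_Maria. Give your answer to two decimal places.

-15.02

T̂_Felix = 0.931(16) + 0.069(54.0) = 18.6220
T̂_Maria = 0.931(30.7) + 0.069(73.3) = 33.6394
Difference = 18.6220 − 33.6394 = -15.0174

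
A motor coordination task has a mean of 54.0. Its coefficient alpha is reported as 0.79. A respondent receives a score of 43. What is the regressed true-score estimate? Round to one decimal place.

45.3

T̂ = ρX + (1 − ρ)μ
  = 0.79 × 43 + 0.21 × 54.0
  = 33.97 + 11.340
  = 45.31
  ≈ 45.3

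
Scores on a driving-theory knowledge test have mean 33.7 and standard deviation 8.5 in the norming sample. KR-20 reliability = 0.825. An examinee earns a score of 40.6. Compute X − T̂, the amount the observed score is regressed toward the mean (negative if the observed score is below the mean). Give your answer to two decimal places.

1.21

Regress the observed score toward the mean by the unreliability: T̂ = 0.825·40.6 + 0.175·33.7 = 33.4950 + 5.8975 = 39.3925.
X − T̂ = 40.6 − 39.392 = 1.208 → 1.21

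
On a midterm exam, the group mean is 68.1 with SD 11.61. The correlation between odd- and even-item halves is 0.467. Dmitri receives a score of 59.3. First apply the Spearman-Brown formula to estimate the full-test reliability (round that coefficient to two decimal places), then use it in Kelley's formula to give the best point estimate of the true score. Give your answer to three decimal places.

Spearman-Brown: ρ = 2r/(1 + r) = 2(0.467)/(1 + 0.467) = 0.9340/1.467 = 0.6367 → 0.64
Weight the observed score by reliability and the mean by (1 − reliability): T̂ = 0.64·59.3 + 0.36·68.1 = 37.952 + 24.516 = 62.4680.

62.468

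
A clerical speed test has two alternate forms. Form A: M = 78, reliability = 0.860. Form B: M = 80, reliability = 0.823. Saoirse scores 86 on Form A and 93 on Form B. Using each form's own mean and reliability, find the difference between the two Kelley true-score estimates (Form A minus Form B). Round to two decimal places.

T̂_A = 0.860(86) + 0.140(78) = 84.8800
T̂_B = 0.823(93) + 0.177(80) = 90.6990
T̂_A − T̂_B = -5.8190

-5.82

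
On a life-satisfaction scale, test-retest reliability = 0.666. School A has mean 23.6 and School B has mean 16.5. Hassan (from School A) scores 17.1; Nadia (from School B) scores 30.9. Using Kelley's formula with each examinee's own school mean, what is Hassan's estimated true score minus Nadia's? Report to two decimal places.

T̂_Hassan = 0.666(17.1) + 0.334(23.6) = 19.2710
T̂_Nadia = 0.666(30.9) + 0.334(16.5) = 26.0904
Difference = 19.2710 − 26.0904 = -6.8194

-6.82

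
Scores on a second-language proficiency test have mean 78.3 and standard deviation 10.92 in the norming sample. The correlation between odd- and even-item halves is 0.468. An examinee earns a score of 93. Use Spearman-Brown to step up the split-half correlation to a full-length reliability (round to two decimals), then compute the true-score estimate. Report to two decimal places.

87.71

Spearman-Brown: ρ = 2r/(1 + r) = 2(0.468)/(1 + 0.468) = 0.9360/1.468 = 0.6376 → 0.64
T̂ = 0.64(93) + 0.36(78.3) = 59.52 + 28.188 = 87.708 → 87.71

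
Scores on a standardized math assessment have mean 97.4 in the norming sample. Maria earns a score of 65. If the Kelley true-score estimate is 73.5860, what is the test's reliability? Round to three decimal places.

0.735

T̂ = ρX + (1 − ρ)μ  ⇒  T̂ − μ = ρ(X − μ)
ρ = (T̂ − μ)/(X − μ) = (73.5860 − 97.4) / (65 − 97.4) = -23.8140 / -32.4 = 0.73500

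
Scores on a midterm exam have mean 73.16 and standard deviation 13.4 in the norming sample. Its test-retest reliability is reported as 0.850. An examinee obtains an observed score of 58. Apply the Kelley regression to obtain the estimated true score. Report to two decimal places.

60.27

Kelley's formula gives T̂ = 0.850·58 + 0.150·73.16 = 49.300 + 10.97400 = 60.274.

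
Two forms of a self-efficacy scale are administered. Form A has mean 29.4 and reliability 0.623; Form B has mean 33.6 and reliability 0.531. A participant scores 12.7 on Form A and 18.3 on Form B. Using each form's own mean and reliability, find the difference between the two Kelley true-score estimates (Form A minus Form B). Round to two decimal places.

T̂_A = 0.623(12.7) + 0.377(29.4) = 18.9959
T̂_B = 0.531(18.3) + 0.469(33.6) = 25.4757
T̂_A − T̂_B = -6.4798

-6.48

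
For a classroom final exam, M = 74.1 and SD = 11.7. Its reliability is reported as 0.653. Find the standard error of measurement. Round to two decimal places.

SEM = SD · √(1 − ρ) = 11.7 × √0.347 = 11.7 × 0.5891 = 6.892

6.89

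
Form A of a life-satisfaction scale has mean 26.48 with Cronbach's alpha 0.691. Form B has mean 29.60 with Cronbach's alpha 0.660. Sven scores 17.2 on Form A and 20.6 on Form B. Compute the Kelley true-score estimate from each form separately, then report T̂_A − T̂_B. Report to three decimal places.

-3.592

T̂_A = 0.691(17.2) + 0.309(26.48) = 20.06752
T̂_B = 0.660(20.6) + 0.340(29.60) = 23.66000
T̂_A − T̂_B = -3.59248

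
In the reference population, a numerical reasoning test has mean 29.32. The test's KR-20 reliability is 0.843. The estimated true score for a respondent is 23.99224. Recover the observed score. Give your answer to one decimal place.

23.0

T̂ = ρX + (1 − ρ)μ  ⇒  X = (T̂ − (1 − ρ)μ) / ρ
X = (23.99224 − 0.157 × 29.32) / 0.843 = (23.99224 − 4.60324) / 0.843 = 19.38900 / 0.843 = 23.000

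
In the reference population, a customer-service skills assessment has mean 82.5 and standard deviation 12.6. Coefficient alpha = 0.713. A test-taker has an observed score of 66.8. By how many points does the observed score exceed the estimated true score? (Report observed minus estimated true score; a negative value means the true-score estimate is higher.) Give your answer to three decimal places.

T̂ = 0.713(66.8) + 0.287(82.5) = 47.6284 + 23.6775 = 71.30590 → 71.3059
X − T̂ = 66.8 − 71.3059 = -4.5059 → -4.506

-4.506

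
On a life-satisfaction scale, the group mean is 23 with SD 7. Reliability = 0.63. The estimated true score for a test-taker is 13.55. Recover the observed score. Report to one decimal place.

T̂ = ρX + (1 − ρ)μ  ⇒  X = (T̂ − (1 − ρ)μ) / ρ
X = (13.55 − 0.37 × 23) / 0.63 = (13.55 − 8.51) / 0.63 = 5.04 / 0.63 = 8.000

8.0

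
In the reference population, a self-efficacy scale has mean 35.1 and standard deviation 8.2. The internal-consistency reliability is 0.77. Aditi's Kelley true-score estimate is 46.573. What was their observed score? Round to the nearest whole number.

T̂ = ρX + (1 − ρ)μ  ⇒  X = (T̂ − (1 − ρ)μ) / ρ
X = (46.573 − 0.23 × 35.1) / 0.77 = (46.573 − 8.073) / 0.77 = 38.500 / 0.77 = 50.00

50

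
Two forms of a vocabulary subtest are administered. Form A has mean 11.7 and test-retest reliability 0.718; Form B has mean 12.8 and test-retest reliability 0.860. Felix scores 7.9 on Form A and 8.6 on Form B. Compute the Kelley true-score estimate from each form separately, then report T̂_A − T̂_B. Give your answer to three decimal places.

T̂_A = 0.718(7.9) + 0.282(11.7) = 8.97160
T̂_B = 0.860(8.6) + 0.140(12.8) = 9.18800
T̂_A − T̂_B = -0.21640

-0.216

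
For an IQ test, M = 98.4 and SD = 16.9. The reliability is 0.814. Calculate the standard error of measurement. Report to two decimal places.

SEM = SD · √(1 − ρ) = 16.9 × √0.186 = 16.9 × 0.4313 = 7.289

7.29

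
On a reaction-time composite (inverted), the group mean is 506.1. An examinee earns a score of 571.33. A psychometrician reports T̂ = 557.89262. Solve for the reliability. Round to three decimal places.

T̂ = ρX + (1 − ρ)μ  ⇒  T̂ − μ = ρ(X − μ)
ρ = (T̂ − μ)/(X − μ) = (557.89262 − 506.1) / (571.33 − 506.1) = 51.79262 / 65.23 = 0.79400

0.794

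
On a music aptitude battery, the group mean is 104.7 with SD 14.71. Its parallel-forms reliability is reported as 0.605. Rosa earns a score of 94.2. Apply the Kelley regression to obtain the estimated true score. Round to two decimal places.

T̂ = ρX + (1 − ρ)μ
  = 0.605 × 94.2 + 0.395 × 104.7
  = 56.9910 + 41.3565
  = 98.347
  ≈ 98.35

98.35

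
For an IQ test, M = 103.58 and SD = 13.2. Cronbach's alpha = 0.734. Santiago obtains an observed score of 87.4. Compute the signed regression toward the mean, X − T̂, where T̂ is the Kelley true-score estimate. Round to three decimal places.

-4.304

T̂ = ρX + (1 − ρ)μ
  = 0.734 × 87.4 + 0.266 × 103.58
  = 64.1516 + 27.55228
  = 91.70388
  ≈ 91.7039
X − T̂ = 87.4 − 91.7039 = -4.3039 → -4.304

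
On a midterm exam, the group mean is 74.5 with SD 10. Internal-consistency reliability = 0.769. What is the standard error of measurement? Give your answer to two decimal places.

4.81

SEM = SD · √(1 − ρ) = 10 × √0.231 = 10 × 0.4806 = 4.806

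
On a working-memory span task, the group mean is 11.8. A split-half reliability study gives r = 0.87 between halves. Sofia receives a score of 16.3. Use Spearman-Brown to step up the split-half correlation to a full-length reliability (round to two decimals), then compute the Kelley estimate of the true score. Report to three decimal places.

15.985

Spearman-Brown: ρ = 2r/(1 + r) = 2(0.87)/(1 + 0.87) = 1.740/1.87 = 0.9305 → 0.93
Weight the observed score by reliability and the mean by (1 − reliability): T̂ = 0.93·16.3 + 0.07·11.8 = 15.159 + 0.826 = 15.9850.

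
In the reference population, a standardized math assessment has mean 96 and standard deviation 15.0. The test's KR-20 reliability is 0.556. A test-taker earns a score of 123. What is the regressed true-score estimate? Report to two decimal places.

111.01

T̂ = ρX + (1 − ρ)μ
  = 0.556 × 123 + 0.444 × 96
  = 68.388 + 42.624
  = 111.012
  ≈ 111.01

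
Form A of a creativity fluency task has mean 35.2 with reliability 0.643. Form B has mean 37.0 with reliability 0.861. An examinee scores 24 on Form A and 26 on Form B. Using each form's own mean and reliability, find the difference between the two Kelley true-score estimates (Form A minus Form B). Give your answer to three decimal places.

0.469

T̂_A = 0.643(24) + 0.357(35.2) = 27.99840
T̂_B = 0.861(26) + 0.139(37.0) = 27.52900
T̂_A − T̂_B = 0.46940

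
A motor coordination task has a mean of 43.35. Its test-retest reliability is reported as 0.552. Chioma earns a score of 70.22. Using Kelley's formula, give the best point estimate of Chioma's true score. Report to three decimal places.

T̂ = 0.552(70.22) + 0.448(43.35) = 38.76144 + 19.42080 = 58.1822 → 58.182

58.182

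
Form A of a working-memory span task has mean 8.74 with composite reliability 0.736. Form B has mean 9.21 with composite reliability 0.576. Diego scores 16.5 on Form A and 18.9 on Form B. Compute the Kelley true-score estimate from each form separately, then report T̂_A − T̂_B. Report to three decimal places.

-0.340

T̂_A = 0.736(16.5) + 0.264(8.74) = 14.45136
T̂_B = 0.576(18.9) + 0.424(9.21) = 14.79144
T̂_A − T̂_B = -0.34008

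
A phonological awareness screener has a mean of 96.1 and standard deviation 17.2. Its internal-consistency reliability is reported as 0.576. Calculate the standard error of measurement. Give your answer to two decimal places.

SEM = SD · √(1 − ρ) = 17.2 × √0.424 = 17.2 × 0.6512 = 11.200

11.20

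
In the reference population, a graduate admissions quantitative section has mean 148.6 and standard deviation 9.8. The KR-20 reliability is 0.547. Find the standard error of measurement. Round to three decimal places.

6.596

SEM = SD · √(1 − ρ) = 9.8 × √0.453 = 9.8 × 0.6731 = 6.5959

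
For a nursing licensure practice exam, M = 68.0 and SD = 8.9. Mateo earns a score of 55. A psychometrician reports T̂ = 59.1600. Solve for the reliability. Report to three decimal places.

0.680

T̂ = ρX + (1 − ρ)μ  ⇒  T̂ − μ = ρ(X − μ)
ρ = (T̂ − μ)/(X − μ) = (59.1600 − 68.0) / (55 − 68.0) = -8.8400 / -13.0 = 0.68000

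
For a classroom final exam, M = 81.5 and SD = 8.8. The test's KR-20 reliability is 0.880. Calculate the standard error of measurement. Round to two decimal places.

3.05

SEM = SD · √(1 − ρ) = 8.8 × √0.120 = 8.8 × 0.3464 = 3.048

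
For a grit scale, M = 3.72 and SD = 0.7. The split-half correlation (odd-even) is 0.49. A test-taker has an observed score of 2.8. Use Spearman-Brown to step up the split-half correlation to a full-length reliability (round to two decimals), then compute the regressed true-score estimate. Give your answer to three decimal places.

3.113

Spearman-Brown: ρ = 2r/(1 + r) = 2(0.49)/(1 + 0.49) = 0.980/1.49 = 0.6577 → 0.66
T̂ = 0.66(2.8) + 0.34(3.72) = 1.848 + 1.2648 = 3.1128 → 3.113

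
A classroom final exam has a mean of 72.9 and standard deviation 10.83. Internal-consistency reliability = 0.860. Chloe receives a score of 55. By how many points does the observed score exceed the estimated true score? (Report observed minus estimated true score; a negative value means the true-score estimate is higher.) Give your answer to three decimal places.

-2.506

T̂ = 0.860(55) + 0.140(72.9) = 47.300 + 10.2060 = 57.50600 → 57.5060
X − T̂ = 55 − 57.5060 = -2.5060 → -2.506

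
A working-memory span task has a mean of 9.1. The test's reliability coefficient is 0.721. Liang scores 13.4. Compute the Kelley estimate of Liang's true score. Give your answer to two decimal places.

12.20

T̂ = 0.721(13.4) + 0.279(9.1) = 9.6614 + 2.5389 = 12.200 → 12.20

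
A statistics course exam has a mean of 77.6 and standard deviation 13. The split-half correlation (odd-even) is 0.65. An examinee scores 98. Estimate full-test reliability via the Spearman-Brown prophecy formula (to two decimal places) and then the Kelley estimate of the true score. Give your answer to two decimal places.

Spearman-Brown: ρ = 2r/(1 + r) = 2(0.65)/(1 + 0.65) = 1.300/1.65 = 0.7879 → 0.79
T̂ = 0.79(98) + 0.21(77.6) = 77.42 + 16.296 = 93.716 → 93.72

93.72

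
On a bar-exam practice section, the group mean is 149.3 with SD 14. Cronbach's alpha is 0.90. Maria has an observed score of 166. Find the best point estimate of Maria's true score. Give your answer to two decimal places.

164.33

Kelley's formula gives T̂ = 0.90·166 + 0.10·149.3 = 149.40 + 14.930 = 164.330.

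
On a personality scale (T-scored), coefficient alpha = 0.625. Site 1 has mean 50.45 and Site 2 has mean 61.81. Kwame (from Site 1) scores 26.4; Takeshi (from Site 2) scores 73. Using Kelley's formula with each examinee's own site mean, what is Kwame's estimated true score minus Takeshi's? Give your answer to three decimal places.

-33.385

T̂_Kwame = 0.625(26.4) + 0.375(50.45) = 35.41875
T̂_Takeshi = 0.625(73) + 0.375(61.81) = 68.80375
Difference = 35.41875 − 68.80375 = -33.38500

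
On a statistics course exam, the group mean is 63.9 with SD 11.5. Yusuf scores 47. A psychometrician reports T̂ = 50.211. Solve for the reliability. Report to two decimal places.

T̂ = ρX + (1 − ρ)μ  ⇒  T̂ − μ = ρ(X − μ)
ρ = (T̂ − μ)/(X − μ) = (50.211 − 63.9) / (47 − 63.9) = -13.689 / -16.9 = 0.8100

0.81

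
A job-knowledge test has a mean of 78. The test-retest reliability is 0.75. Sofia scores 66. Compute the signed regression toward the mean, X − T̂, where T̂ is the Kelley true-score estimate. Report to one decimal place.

-3.0

T̂ = ρX + (1 − ρ)μ
  = 0.75 × 66 + 0.25 × 78
  = 49.50 + 19.50
  = 69.000
  ≈ 69.00
X − T̂ = 66 − 69.00 = -3.00 → -3.0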